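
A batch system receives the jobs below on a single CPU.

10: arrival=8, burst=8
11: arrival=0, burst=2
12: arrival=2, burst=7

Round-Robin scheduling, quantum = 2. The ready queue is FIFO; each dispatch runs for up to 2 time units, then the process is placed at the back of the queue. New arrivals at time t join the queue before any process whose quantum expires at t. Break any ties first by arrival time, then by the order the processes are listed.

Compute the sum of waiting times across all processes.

Timeline: | 11 0-2 | 12 2-8 | 10 8-10 | 12 10-11 | 10 11-17 |
Completion: 10=17  11=2  12=11
Turnaround (C−A): 10=9  11=2  12=9
Waiting = turnaround − burst: 10=1, 11=0, 12=2
Total waiting = 1 + 0 + 2 = 3

3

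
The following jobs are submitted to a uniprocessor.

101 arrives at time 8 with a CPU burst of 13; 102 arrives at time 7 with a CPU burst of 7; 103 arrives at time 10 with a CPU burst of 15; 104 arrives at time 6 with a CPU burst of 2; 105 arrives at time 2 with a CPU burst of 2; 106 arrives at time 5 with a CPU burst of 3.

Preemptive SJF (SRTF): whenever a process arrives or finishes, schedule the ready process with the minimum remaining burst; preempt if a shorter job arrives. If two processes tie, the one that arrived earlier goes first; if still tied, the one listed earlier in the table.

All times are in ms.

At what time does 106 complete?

Schedule: | idle 0-2 | 105 2-4 | idle 4-5 | 106 5-8 | 104 8-10 | 102 10-17 | 101 17-30 | 103 30-45 |
Completion: 101=30  102=17  103=45  104=10  105=4  106=8
Turnaround (C−A): 101=22  102=10  103=35  104=4  105=2  106=3

8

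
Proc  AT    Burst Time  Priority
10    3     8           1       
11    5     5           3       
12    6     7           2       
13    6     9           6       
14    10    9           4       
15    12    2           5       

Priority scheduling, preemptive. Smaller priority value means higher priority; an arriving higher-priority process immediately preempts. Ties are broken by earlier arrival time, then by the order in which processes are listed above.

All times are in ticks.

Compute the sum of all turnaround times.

Gantt: | idle 0-3 | 10 3-11 | 12 11-18 | 11 18-23 | 14 23-32 | 15 32-34 | 13 34-43 |
Completion: 10=11  11=23  12=18  13=43  14=32  15=34
Turnaround (C−A): 10=8  11=18  12=12  13=37  14=22  15=22
Turnaround = completion − arrival: 10=8, 11=18, 12=12, 13=37, 14=22, 15=22
Total turnaround = 8 + 18 + 12 + 37 + 22 + 22 = 119

119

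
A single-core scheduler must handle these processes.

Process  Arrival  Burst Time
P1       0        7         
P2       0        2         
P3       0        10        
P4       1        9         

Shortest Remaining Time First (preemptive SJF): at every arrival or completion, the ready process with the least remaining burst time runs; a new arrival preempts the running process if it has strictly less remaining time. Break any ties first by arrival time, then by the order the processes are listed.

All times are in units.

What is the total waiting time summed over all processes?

Gantt: | P2 0-2 | P1 2-9 | P4 9-18 | P3 18-28 |
Completion: P1=9  P2=2  P3=28  P4=18
Waiting = turnaround − burst: P1=2, P2=0, P3=18, P4=8
Total waiting = 2 + 0 + 18 + 8 = 28

28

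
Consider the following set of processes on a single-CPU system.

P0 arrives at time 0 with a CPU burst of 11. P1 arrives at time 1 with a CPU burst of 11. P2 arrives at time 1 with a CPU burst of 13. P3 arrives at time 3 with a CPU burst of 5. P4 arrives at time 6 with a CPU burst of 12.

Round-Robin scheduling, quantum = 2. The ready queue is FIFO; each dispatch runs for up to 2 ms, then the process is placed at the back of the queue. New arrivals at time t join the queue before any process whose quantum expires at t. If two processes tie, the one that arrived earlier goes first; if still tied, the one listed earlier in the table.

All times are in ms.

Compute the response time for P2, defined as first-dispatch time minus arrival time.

3

Schedule: | P0 0-2 | P1 2-4 | P2 4-6 | P0 6-8 | P3 8-10 | P1 10-12 | P4 12-14 | P2 14-16 | P0 16-18 | P3 18-20 | P1 20-22 | P4 22-24 | P2 24-26 | P0 26-28 | P3 28-29 | P1 29-31 | P4 31-33 | P2 33-35 | P0 35-37 | P1 37-39 | P4 39-41 | P2 41-43 | P0 43-44 | P1 44-45 | P4 45-47 | P2 47-49 | P4 49-51 | P2 51-52 |
Completion: P0=44  P1=45  P2=52  P3=29  P4=51
Turnaround (C−A): P0=44  P1=44  P2=51  P3=26  P4=45
Response(P2) = first start − arrival = 4 − 1 = 3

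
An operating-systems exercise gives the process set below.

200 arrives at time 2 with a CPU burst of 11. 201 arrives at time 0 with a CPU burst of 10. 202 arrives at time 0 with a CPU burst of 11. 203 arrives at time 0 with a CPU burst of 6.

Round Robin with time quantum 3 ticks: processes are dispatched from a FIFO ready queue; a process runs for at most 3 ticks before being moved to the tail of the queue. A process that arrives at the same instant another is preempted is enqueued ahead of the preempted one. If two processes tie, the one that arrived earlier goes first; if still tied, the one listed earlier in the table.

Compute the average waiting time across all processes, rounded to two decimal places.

Timeline: | 201 0-3 | 202 3-6 | 203 6-9 | 200 9-12 | 201 12-15 | 202 15-18 | 203 18-21 | 200 21-24 | 201 24-27 | 202 27-30 | 200 30-33 | 201 33-34 | 202 34-36 | 200 36-38 |
Completion: 200=38  201=34  202=36  203=21
Waiting times: 200=25, 201=24, 202=25, 203=15
Average waiting = (25+24+25+15) / 4 = 89/4 = 22.25

22.25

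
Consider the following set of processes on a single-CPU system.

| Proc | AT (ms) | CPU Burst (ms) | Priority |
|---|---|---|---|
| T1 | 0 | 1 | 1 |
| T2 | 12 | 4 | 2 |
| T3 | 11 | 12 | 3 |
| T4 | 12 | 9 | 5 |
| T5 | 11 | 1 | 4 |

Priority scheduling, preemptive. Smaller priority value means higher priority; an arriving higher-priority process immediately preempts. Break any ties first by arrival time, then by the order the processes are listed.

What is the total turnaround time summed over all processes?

63

Gantt: | T1 0-1 | idle 1-11 | T3 11-12 | T2 12-16 | T3 16-27 | T5 27-28 | T4 28-37 |
Completion: T1=1  T2=16  T3=27  T4=37  T5=28
Turnaround (C−A): T1=1  T2=4  T3=16  T4=25  T5=17
Turnaround = completion − arrival: T1=1, T2=4, T3=16, T4=25, T5=17
Total turnaround = 1 + 4 + 16 + 25 + 17 = 63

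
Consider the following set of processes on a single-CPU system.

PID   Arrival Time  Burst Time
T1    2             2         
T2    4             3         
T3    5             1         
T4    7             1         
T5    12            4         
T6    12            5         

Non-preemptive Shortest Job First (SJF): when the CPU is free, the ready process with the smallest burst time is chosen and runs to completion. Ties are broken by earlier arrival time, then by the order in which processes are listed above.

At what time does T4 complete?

9

Timeline: | idle 0-2 | T1 2-4 | T2 4-7 | T3 7-8 | T4 8-9 | idle 9-12 | T5 12-16 | T6 16-21 |
Completion: T1=4  T2=7  T3=8  T4=9  T5=16  T6=21
Turnaround (C−A): T1=2  T2=3  T3=3  T4=2  T5=4  T6=9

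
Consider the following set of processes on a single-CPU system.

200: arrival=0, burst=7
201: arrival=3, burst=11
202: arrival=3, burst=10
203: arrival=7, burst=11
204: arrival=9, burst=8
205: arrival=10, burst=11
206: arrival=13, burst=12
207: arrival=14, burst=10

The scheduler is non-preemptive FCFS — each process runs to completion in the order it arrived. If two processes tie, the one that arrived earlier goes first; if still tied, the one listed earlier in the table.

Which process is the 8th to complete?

207

Timeline: | 200 0-7 | 201 7-18 | 202 18-28 | 203 28-39 | 204 39-47 | 205 47-58 | 206 58-70 | 207 70-80 |
Completion: 200=7  201=18  202=28  203=39  204=47  205=58  206=70  207=80
Finish order: 200 → 201 → 202 → 203 → 204 → 205 → 206 → 207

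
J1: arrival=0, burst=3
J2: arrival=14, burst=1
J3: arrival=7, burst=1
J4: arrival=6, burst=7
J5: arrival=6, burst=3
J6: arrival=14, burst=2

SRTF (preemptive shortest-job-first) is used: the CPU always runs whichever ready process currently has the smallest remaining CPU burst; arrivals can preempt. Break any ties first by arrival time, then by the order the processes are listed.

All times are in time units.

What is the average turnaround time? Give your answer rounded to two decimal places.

4.33

Timeline: | J1 0-3 | idle 3-6 | J5 6-7 | J3 7-8 | J5 8-10 | J4 10-14 | J2 14-15 | J6 15-17 | J4 17-20 |
Completion: J1=3  J2=15  J3=8  J4=20  J5=10  J6=17
Turnaround times: J1=3, J2=1, J3=1, J4=14, J5=4, J6=3
Average turnaround = (3+1+1+14+4+3) / 6 = 26/6 = 4.33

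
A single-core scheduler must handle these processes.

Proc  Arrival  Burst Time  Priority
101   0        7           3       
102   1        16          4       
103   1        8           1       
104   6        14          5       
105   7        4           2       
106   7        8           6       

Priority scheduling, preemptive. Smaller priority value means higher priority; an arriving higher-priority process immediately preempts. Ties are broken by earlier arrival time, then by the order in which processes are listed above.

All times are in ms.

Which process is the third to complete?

101

Timeline: | 101 0-1 | 103 1-9 | 105 9-13 | 101 13-19 | 102 19-35 | 104 35-49 | 106 49-57 |
Completion: 101=19  102=35  103=9  104=49  105=13  106=57
Turnaround (C−A): 101=19  102=34  103=8  104=43  105=6  106=50
Finish order: 103 → 105 → 101 → 102 → 104 → 106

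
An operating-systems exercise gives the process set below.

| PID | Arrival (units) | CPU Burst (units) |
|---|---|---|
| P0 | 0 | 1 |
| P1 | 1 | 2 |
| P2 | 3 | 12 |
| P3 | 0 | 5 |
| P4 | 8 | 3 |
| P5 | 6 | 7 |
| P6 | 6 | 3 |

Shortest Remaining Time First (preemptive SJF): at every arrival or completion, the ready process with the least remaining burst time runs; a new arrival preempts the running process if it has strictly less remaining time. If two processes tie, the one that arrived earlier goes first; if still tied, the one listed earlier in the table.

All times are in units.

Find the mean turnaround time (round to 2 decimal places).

9.57

Timeline: | P0 0-1 | P1 1-3 | P3 3-8 | P6 8-11 | P4 11-14 | P5 14-21 | P2 21-33 |
Completion: P0=1  P1=3  P2=33  P3=8  P4=14  P5=21  P6=11
Turnaround (C−A): P0=1  P1=2  P2=30  P3=8  P4=6  P5=15  P6=5
Turnaround times: P0=1, P1=2, P2=30, P3=8, P4=6, P5=15, P6=5
Average turnaround = (1+2+30+8+6+15+5) / 7 = 67/7 = 9.57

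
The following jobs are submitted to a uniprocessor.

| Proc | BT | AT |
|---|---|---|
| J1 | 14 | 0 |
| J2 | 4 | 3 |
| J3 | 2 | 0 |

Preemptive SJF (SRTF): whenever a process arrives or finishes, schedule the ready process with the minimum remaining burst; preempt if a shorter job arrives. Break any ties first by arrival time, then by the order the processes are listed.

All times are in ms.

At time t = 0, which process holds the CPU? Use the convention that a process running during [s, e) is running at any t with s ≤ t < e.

J3

Timeline: | J3 0-2 | J1 2-3 | J2 3-7 | J1 7-20 |
Completion: J1=20  J2=7  J3=2
Turnaround (C−A): J1=20  J2=4  J3=2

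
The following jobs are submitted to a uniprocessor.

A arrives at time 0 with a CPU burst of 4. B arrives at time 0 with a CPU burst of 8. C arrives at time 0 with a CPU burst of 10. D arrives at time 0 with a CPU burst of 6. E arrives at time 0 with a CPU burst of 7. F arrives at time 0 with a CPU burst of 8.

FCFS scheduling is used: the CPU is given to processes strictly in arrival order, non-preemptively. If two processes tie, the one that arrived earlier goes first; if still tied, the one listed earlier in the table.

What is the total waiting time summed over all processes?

101

Schedule: | A 0-4 | B 4-12 | C 12-22 | D 22-28 | E 28-35 | F 35-43 |
Completion: A=4  B=12  C=22  D=28  E=35  F=43
Waiting = turnaround − burst: A=0, B=4, C=12, D=22, E=28, F=35
Total waiting = 0 + 4 + 12 + 22 + 28 + 35 = 101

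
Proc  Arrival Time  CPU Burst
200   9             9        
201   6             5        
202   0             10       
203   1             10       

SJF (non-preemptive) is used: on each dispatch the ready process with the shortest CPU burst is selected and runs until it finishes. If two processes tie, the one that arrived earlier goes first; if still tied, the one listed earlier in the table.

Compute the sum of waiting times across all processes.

33

Gantt: | 202 0-10 | 201 10-15 | 200 15-24 | 203 24-34 |
Completion: 200=24  201=15  202=10  203=34
Waiting = turnaround − burst: 200=6, 201=4, 202=0, 203=23
Total waiting = 6 + 4 + 0 + 23 = 33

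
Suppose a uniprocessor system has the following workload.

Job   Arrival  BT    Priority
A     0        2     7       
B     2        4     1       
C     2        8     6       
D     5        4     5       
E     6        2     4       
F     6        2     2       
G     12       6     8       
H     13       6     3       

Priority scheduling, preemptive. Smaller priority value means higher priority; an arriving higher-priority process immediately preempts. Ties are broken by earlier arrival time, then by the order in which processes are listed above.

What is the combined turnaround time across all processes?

81

Timeline: | A 0-2 | B 2-6 | F 6-8 | E 8-10 | D 10-13 | H 13-19 | D 19-20 | C 20-28 | G 28-34 |
Completion: A=2  B=6  C=28  D=20  E=10  F=8  G=34  H=19
Turnaround (C−A): A=2  B=4  C=26  D=15  E=4  F=2  G=22  H=6
Turnaround = completion − arrival: A=2, B=4, C=26, D=15, E=4, F=2, G=22, H=6
Total turnaround = 2 + 4 + 26 + 15 + 4 + 2 + 22 + 6 = 81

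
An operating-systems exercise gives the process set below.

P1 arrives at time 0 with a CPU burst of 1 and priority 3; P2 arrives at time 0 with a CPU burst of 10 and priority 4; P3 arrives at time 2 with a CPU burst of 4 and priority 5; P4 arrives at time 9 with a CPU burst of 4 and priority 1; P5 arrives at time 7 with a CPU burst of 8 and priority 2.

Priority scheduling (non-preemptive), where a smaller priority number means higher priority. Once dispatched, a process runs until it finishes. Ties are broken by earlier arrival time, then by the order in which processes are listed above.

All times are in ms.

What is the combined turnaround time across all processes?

59

Timeline: | P1 0-1 | P2 1-11 | P4 11-15 | P5 15-23 | P3 23-27 |
Completion: P1=1  P2=11  P3=27  P4=15  P5=23
Turnaround = completion − arrival: P1=1, P2=11, P3=25, P4=6, P5=16
Total turnaround = 1 + 11 + 25 + 6 + 16 = 59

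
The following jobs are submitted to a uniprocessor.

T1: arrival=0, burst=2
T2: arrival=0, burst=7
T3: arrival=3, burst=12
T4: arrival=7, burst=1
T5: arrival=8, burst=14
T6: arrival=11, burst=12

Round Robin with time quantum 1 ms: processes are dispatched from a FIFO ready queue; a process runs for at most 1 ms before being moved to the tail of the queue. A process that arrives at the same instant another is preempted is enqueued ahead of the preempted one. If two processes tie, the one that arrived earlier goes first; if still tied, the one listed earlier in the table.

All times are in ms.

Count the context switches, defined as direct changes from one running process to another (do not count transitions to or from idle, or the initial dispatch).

Timeline: | T1 0-1 | T2 1-2 | T1 2-3 | T2 3-4 | T3 4-5 | T2 5-6 | T3 6-7 | T2 7-8 | T4 8-9 | T3 9-10 | T5 10-11 | T2 11-12 | T3 12-13 | T6 13-14 | T5 14-15 | T2 15-16 | T3 16-17 | T6 17-18 | T5 18-19 | T2 19-20 | T3 20-21 | T6 21-22 | T5 22-23 | T3 23-24 | T6 24-25 | T5 25-26 | T3 26-27 | T6 27-28 | T5 28-29 | T3 29-30 | T6 30-31 | T5 31-32 | T3 32-33 | T6 33-34 | T5 34-35 | T3 35-36 | T6 36-37 | T5 37-38 | T3 38-39 | T6 39-40 | T5 40-41 | T6 41-42 | T5 42-43 | T6 43-44 | T5 44-45 | T6 45-46 | T5 46-48 |
Completion: T1=3  T2=20  T3=39  T4=9  T5=48  T6=46
Turnaround (C−A): T1=3  T2=20  T3=36  T4=2  T5=40  T6=35

46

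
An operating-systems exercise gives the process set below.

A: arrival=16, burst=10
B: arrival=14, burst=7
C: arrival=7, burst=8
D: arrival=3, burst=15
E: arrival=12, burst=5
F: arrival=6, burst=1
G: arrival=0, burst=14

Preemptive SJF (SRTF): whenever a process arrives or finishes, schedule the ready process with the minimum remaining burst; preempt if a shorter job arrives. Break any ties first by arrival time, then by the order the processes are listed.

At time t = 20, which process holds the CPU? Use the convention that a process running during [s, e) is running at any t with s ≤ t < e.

B

Timeline: | G 0-6 | F 6-7 | G 7-15 | E 15-20 | B 20-27 | C 27-35 | A 35-45 | D 45-60 |
Completion: A=45  B=27  C=35  D=60  E=20  F=7  G=15
Turnaround (C−A): A=29  B=13  C=28  D=57  E=8  F=1  G=15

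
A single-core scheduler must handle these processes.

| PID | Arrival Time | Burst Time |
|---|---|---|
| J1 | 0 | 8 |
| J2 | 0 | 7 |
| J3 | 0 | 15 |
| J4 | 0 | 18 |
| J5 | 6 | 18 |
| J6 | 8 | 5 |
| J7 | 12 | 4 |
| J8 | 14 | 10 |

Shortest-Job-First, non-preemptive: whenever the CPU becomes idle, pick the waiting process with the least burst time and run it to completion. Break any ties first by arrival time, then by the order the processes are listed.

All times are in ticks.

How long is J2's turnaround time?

Schedule: | J2 0-7 | J1 7-15 | J7 15-19 | J6 19-24 | J8 24-34 | J3 34-49 | J4 49-67 | J5 67-85 |
Completion: J1=15  J2=7  J3=49  J4=67  J5=85  J6=24  J7=19  J8=34
Turnaround (C−A): J1=15  J2=7  J3=49  J4=67  J5=79  J6=16  J7=7  J8=20
Turnaround(J2) = completion − arrival = 7 − 0 = 7

7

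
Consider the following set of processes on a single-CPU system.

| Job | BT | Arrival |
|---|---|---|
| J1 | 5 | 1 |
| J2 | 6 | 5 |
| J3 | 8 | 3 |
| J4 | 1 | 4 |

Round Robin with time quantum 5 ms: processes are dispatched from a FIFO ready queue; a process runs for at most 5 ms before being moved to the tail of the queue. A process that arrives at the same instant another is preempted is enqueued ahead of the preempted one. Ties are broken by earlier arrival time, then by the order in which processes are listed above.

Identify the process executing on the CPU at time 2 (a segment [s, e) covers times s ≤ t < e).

J1

Schedule: | idle 0-1 | J1 1-6 | J3 6-11 | J4 11-12 | J2 12-17 | J3 17-20 | J2 20-21 |
Completion: J1=6  J2=21  J3=20  J4=12
Turnaround (C−A): J1=5  J2=16  J3=17  J4=8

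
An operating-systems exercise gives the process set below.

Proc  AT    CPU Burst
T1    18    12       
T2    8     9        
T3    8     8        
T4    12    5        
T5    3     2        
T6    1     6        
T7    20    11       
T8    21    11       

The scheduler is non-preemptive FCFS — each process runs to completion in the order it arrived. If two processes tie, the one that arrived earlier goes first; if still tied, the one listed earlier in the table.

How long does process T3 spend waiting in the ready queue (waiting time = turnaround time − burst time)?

10

Gantt: | idle 0-1 | T6 1-7 | T5 7-9 | T2 9-18 | T3 18-26 | T4 26-31 | T1 31-43 | T7 43-54 | T8 54-65 |
Completion: T1=43  T2=18  T3=26  T4=31  T5=9  T6=7  T7=54  T8=65
Waiting(T3) = turnaround − burst = 18 − 8 = 10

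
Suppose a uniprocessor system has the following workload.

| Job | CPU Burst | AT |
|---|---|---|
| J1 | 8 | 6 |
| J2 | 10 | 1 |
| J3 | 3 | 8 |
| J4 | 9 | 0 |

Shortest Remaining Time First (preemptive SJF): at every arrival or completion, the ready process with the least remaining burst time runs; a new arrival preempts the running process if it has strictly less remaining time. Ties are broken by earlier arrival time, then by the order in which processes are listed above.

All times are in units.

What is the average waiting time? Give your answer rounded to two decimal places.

6.50

Gantt: | J4 0-9 | J3 9-12 | J1 12-20 | J2 20-30 |
Completion: J1=20  J2=30  J3=12  J4=9
Turnaround (C−A): J1=14  J2=29  J3=4  J4=9
Waiting times: J1=6, J2=19, J3=1, J4=0
Average waiting = (6+19+1+0) / 4 = 26/4 = 6.50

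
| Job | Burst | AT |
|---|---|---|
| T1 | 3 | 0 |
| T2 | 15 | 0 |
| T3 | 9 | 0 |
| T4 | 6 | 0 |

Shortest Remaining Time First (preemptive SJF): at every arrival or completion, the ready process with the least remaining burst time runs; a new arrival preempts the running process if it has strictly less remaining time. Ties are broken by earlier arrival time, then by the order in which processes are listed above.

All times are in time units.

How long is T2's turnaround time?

33

Gantt: | T1 0-3 | T4 3-9 | T3 9-18 | T2 18-33 |
Completion: T1=3  T2=33  T3=18  T4=9
Turnaround (C−A): T1=3  T2=33  T3=18  T4=9
Turnaround(T2) = completion − arrival = 33 − 0 = 33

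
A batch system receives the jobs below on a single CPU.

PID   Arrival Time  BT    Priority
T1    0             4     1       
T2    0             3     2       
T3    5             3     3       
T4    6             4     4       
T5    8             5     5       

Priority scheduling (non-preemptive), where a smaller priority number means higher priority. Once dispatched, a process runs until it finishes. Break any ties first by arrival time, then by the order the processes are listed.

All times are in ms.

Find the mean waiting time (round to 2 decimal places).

Timeline: | T1 0-4 | T2 4-7 | T3 7-10 | T4 10-14 | T5 14-19 |
Completion: T1=4  T2=7  T3=10  T4=14  T5=19
Turnaround (C−A): T1=4  T2=7  T3=5  T4=8  T5=11
Waiting times: T1=0, T2=4, T3=2, T4=4, T5=6
Average waiting = (0+4+2+4+6) / 5 = 16/5 = 3.20

3.20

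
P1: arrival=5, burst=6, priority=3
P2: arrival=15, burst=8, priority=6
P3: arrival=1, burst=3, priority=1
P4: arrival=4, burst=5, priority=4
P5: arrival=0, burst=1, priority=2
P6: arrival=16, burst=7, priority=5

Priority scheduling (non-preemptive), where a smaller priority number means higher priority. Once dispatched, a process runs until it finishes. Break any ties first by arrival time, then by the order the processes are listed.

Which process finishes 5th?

P2

Gantt: | P5 0-1 | P3 1-4 | P4 4-9 | P1 9-15 | P2 15-23 | P6 23-30 |
Completion: P1=15  P2=23  P3=4  P4=9  P5=1  P6=30
Turnaround (C−A): P1=10  P2=8  P3=3  P4=5  P5=1  P6=14
Finish order: P5 → P3 → P4 → P1 → P2 → P6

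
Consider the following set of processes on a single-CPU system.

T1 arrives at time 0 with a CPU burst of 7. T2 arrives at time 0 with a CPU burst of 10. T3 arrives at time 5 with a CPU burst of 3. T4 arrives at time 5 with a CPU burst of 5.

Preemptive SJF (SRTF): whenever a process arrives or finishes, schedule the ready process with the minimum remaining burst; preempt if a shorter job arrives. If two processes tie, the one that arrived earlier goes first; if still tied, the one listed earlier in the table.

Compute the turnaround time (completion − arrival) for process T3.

5

Gantt: | T1 0-7 | T3 7-10 | T4 10-15 | T2 15-25 |
Completion: T1=7  T2=25  T3=10  T4=15
Turnaround (C−A): T1=7  T2=25  T3=5  T4=10
Turnaround(T3) = completion − arrival = 10 − 5 = 5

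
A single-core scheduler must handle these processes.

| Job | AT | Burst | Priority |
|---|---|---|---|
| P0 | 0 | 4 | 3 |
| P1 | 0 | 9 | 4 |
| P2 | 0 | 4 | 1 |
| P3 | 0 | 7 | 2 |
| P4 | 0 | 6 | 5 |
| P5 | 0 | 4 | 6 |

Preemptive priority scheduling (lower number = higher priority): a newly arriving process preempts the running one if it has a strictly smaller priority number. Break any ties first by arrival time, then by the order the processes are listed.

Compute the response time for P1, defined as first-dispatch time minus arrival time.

Timeline: | P2 0-4 | P3 4-11 | P0 11-15 | P1 15-24 | P4 24-30 | P5 30-34 |
Completion: P0=15  P1=24  P2=4  P3=11  P4=30  P5=34
Response(P1) = first start − arrival = 15 − 0 = 15

15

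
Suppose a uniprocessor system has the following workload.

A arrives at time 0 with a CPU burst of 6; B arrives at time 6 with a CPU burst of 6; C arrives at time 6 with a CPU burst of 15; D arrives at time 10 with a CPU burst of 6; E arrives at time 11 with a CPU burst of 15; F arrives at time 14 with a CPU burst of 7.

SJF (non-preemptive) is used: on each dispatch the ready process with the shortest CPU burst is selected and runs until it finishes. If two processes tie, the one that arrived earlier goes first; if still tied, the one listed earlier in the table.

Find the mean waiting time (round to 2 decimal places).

Schedule: | A 0-6 | B 6-12 | D 12-18 | F 18-25 | C 25-40 | E 40-55 |
Completion: A=6  B=12  C=40  D=18  E=55  F=25
Waiting times: A=0, B=0, C=19, D=2, E=29, F=4
Average waiting = (0+0+19+2+29+4) / 6 = 54/6 = 9.00

9.00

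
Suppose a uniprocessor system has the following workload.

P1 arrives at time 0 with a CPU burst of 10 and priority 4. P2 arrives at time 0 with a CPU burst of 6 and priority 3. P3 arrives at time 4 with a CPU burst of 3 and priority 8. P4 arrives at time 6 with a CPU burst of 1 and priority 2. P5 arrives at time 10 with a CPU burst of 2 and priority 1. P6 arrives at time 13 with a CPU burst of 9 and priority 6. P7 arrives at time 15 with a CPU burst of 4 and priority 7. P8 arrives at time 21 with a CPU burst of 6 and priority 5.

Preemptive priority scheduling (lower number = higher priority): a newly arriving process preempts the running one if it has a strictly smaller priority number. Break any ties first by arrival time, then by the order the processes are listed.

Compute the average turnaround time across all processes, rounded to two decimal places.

14.38

Gantt: | P2 0-6 | P4 6-7 | P1 7-10 | P5 10-12 | P1 12-19 | P6 19-21 | P8 21-27 | P6 27-34 | P7 34-38 | P3 38-41 |
Completion: P1=19  P2=6  P3=41  P4=7  P5=12  P6=34  P7=38  P8=27
Turnaround (C−A): P1=19  P2=6  P3=37  P4=1  P5=2  P6=21  P7=23  P8=6
Turnaround times: P1=19, P2=6, P3=37, P4=1, P5=2, P6=21, P7=23, P8=6
Average turnaround = (19+6+37+1+2+21+23+6) / 8 = 115/8 = 14.38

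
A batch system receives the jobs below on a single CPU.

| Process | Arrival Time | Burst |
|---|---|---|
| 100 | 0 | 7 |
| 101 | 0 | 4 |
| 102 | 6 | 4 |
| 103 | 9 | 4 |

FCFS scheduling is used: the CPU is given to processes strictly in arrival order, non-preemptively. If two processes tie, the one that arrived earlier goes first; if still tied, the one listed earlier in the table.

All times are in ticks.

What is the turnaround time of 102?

9

Gantt: | 100 0-7 | 101 7-11 | 102 11-15 | 103 15-19 |
Completion: 100=7  101=11  102=15  103=19
Turnaround (C−A): 100=7  101=11  102=9  103=10
Turnaround(102) = completion − arrival = 15 − 6 = 9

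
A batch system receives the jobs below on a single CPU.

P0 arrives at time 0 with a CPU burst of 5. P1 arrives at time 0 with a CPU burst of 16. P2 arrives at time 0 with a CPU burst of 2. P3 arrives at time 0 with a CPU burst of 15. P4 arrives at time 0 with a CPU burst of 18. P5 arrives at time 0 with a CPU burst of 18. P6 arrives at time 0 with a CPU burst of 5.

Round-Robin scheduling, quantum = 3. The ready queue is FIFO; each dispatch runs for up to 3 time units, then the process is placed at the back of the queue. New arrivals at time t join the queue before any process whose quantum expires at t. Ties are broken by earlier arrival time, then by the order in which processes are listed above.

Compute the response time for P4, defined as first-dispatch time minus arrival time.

11

Schedule: | P0 0-3 | P1 3-6 | P2 6-8 | P3 8-11 | P4 11-14 | P5 14-17 | P6 17-20 | P0 20-22 | P1 22-25 | P3 25-28 | P4 28-31 | P5 31-34 | P6 34-36 | P1 36-39 | P3 39-42 | P4 42-45 | P5 45-48 | P1 48-51 | P3 51-54 | P4 54-57 | P5 57-60 | P1 60-63 | P3 63-66 | P4 66-69 | P5 69-72 | P1 72-73 | P4 73-76 | P5 76-79 |
Completion: P0=22  P1=73  P2=8  P3=66  P4=76  P5=79  P6=36
Response(P4) = first start − arrival = 11 − 0 = 11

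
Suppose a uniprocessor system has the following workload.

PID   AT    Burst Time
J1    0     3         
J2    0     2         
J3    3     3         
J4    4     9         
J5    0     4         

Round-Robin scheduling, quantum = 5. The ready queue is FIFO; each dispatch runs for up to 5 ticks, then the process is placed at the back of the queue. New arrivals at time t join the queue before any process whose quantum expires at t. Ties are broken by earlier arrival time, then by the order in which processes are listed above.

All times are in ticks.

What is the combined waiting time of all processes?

Gantt: | J1 0-3 | J2 3-5 | J5 5-9 | J3 9-12 | J4 12-21 |
Completion: J1=3  J2=5  J3=12  J4=21  J5=9
Turnaround (C−A): J1=3  J2=5  J3=9  J4=17  J5=9
Waiting = turnaround − burst: J1=0, J2=3, J3=6, J4=8, J5=5
Total waiting = 0 + 3 + 6 + 8 + 5 = 22

22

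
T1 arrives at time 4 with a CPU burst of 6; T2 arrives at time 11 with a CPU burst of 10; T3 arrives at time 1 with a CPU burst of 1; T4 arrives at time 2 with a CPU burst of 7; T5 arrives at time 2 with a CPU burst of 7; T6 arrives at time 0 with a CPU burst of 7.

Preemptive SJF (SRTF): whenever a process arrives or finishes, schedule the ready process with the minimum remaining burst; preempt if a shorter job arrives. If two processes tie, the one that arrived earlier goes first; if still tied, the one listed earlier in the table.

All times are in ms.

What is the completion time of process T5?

28

Schedule: | T6 0-1 | T3 1-2 | T6 2-8 | T1 8-14 | T4 14-21 | T5 21-28 | T2 28-38 |
Completion: T1=14  T2=38  T3=2  T4=21  T5=28  T6=8
Turnaround (C−A): T1=10  T2=27  T3=1  T4=19  T5=26  T6=8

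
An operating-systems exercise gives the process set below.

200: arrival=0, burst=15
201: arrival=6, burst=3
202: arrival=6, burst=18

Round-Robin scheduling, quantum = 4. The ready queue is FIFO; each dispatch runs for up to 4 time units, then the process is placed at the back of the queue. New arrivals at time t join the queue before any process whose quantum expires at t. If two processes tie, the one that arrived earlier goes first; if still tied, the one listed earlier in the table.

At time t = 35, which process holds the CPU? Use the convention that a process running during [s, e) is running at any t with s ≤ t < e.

Schedule: | 200 0-8 | 201 8-11 | 202 11-15 | 200 15-19 | 202 19-23 | 200 23-26 | 202 26-36 |
Completion: 200=26  201=11  202=36
Turnaround (C−A): 200=26  201=5  202=30

202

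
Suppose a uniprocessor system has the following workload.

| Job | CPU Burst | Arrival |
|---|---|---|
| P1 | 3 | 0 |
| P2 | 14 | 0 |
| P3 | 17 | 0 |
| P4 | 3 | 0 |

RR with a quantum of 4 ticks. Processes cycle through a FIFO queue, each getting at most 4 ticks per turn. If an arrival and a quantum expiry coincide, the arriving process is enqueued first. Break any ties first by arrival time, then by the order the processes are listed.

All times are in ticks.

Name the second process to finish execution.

Schedule: | P1 0-3 | P2 3-7 | P3 7-11 | P4 11-14 | P2 14-18 | P3 18-22 | P2 22-26 | P3 26-30 | P2 30-32 | P3 32-37 |
Completion: P1=3  P2=32  P3=37  P4=14
Turnaround (C−A): P1=3  P2=32  P3=37  P4=14
Finish order: P1 → P4 → P2 → P3

P4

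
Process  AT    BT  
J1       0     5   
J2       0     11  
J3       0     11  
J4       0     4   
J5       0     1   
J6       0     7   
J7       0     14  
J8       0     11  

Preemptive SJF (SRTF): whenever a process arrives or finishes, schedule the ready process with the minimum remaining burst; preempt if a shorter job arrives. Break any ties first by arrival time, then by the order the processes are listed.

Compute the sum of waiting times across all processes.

150

Gantt: | J5 0-1 | J4 1-5 | J1 5-10 | J6 10-17 | J2 17-28 | J3 28-39 | J8 39-50 | J7 50-64 |
Completion: J1=10  J2=28  J3=39  J4=5  J5=1  J6=17  J7=64  J8=50
Waiting = turnaround − burst: J1=5, J2=17, J3=28, J4=1, J5=0, J6=10, J7=50, J8=39
Total waiting = 5 + 17 + 28 + 1 + 0 + 10 + 50 + 39 = 150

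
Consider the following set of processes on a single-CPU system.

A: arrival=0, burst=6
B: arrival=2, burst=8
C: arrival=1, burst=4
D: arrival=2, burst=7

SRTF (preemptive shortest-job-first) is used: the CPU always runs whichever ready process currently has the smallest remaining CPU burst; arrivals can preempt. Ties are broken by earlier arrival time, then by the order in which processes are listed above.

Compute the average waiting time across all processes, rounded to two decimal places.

6.75

Schedule: | A 0-1 | C 1-5 | A 5-10 | D 10-17 | B 17-25 |
Completion: A=10  B=25  C=5  D=17
Turnaround (C−A): A=10  B=23  C=4  D=15
Waiting times: A=4, B=15, C=0, D=8
Average waiting = (4+15+0+8) / 4 = 27/4 = 6.75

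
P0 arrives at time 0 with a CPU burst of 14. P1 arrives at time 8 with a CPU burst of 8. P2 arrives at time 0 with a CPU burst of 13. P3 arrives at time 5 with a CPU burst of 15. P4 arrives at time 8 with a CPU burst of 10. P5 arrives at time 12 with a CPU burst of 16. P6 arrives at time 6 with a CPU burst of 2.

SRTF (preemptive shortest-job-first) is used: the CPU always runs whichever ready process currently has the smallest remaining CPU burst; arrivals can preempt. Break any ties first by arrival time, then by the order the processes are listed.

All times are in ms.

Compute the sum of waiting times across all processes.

Timeline: | P2 0-6 | P6 6-8 | P2 8-15 | P1 15-23 | P4 23-33 | P0 33-47 | P3 47-62 | P5 62-78 |
Completion: P0=47  P1=23  P2=15  P3=62  P4=33  P5=78  P6=8
Turnaround (C−A): P0=47  P1=15  P2=15  P3=57  P4=25  P5=66  P6=2
Waiting = turnaround − burst: P0=33, P1=7, P2=2, P3=42, P4=15, P5=50, P6=0
Total waiting = 33 + 7 + 2 + 42 + 15 + 50 + 0 = 149

149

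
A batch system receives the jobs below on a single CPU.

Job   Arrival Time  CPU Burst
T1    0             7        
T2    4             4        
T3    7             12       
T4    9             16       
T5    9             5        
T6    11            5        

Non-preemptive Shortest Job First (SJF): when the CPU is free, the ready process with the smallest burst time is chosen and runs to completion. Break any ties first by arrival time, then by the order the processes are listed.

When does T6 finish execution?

Gantt: | T1 0-7 | T2 7-11 | T5 11-16 | T6 16-21 | T3 21-33 | T4 33-49 |
Completion: T1=7  T2=11  T3=33  T4=49  T5=16  T6=21
Turnaround (C−A): T1=7  T2=7  T3=26  T4=40  T5=7  T6=10

21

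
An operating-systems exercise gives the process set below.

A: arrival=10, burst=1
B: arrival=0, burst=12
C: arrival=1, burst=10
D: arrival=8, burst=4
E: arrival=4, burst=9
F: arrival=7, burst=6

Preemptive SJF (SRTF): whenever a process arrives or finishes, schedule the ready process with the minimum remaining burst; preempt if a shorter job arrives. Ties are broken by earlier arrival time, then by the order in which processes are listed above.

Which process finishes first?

Gantt: | B 0-1 | C 1-11 | A 11-12 | D 12-16 | F 16-22 | E 22-31 | B 31-42 |
Completion: A=12  B=42  C=11  D=16  E=31  F=22
Turnaround (C−A): A=2  B=42  C=10  D=8  E=27  F=15
Finish order: C → A → D → F → E → B

C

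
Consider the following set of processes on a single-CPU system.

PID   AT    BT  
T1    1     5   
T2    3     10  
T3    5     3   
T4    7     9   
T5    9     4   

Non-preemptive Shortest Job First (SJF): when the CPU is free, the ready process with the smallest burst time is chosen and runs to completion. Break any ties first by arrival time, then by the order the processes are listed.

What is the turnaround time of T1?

5

Gantt: | idle 0-1 | T1 1-6 | T3 6-9 | T5 9-13 | T4 13-22 | T2 22-32 |
Completion: T1=6  T2=32  T3=9  T4=22  T5=13
Turnaround (C−A): T1=5  T2=29  T3=4  T4=15  T5=4
Turnaround(T1) = completion − arrival = 6 − 1 = 5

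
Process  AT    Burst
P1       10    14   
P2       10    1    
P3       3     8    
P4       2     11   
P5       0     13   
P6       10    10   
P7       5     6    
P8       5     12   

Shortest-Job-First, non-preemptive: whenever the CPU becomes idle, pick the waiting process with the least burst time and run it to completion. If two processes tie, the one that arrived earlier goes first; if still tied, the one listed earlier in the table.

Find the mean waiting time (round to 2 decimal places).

Gantt: | P5 0-13 | P2 13-14 | P7 14-20 | P3 20-28 | P6 28-38 | P4 38-49 | P8 49-61 | P1 61-75 |
Completion: P1=75  P2=14  P3=28  P4=49  P5=13  P6=38  P7=20  P8=61
Waiting times: P1=51, P2=3, P3=17, P4=36, P5=0, P6=18, P7=9, P8=44
Average waiting = (51+3+17+36+0+18+9+44) / 8 = 178/8 = 22.25

22.25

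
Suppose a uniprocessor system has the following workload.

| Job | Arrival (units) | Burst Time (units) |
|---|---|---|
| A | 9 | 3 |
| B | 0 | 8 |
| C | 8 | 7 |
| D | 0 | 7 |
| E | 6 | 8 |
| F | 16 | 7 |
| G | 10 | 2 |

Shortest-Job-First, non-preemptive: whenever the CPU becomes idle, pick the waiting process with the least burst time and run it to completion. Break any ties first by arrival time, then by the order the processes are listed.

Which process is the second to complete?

Schedule: | D 0-7 | B 7-15 | G 15-17 | A 17-20 | C 20-27 | F 27-34 | E 34-42 |
Completion: A=20  B=15  C=27  D=7  E=42  F=34  G=17
Turnaround (C−A): A=11  B=15  C=19  D=7  E=36  F=18  G=7
Finish order: D → B → G → A → C → F → E

B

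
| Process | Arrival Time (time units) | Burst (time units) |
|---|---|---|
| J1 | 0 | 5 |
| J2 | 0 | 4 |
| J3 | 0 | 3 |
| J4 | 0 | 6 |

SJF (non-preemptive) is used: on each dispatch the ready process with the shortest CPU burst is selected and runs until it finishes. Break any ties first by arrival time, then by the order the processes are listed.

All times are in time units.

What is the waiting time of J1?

7

Timeline: | J3 0-3 | J2 3-7 | J1 7-12 | J4 12-18 |
Completion: J1=12  J2=7  J3=3  J4=18
Turnaround (C−A): J1=12  J2=7  J3=3  J4=18
Waiting(J1) = turnaround − burst = 12 − 5 = 7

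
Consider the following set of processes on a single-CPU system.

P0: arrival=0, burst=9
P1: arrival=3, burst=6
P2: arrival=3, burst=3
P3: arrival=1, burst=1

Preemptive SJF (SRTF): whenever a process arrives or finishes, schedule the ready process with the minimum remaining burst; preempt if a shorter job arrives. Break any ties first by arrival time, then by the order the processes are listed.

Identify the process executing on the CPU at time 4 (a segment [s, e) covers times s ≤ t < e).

Timeline: | P0 0-1 | P3 1-2 | P0 2-3 | P2 3-6 | P1 6-12 | P0 12-19 |
Completion: P0=19  P1=12  P2=6  P3=2
Turnaround (C−A): P0=19  P1=9  P2=3  P3=1

P2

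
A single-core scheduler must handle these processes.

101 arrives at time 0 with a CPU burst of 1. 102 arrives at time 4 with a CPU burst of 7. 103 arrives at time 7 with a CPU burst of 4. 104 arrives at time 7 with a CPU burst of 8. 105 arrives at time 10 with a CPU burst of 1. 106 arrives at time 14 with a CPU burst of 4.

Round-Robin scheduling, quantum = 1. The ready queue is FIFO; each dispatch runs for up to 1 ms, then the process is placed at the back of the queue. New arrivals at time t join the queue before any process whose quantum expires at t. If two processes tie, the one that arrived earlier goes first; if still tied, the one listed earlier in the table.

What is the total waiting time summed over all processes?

42

Schedule: | 101 0-1 | idle 1-4 | 102 4-7 | 103 7-8 | 104 8-9 | 102 9-10 | 103 10-11 | 104 11-12 | 105 12-13 | 102 13-14 | 103 14-15 | 104 15-16 | 106 16-17 | 102 17-18 | 103 18-19 | 104 19-20 | 106 20-21 | 102 21-22 | 104 22-23 | 106 23-24 | 104 24-25 | 106 25-26 | 104 26-28 |
Completion: 101=1  102=22  103=19  104=28  105=13  106=26
Turnaround (C−A): 101=1  102=18  103=12  104=21  105=3  106=12
Waiting = turnaround − burst: 101=0, 102=11, 103=8, 104=13, 105=2, 106=8
Total waiting = 0 + 11 + 8 + 13 + 2 + 8 = 42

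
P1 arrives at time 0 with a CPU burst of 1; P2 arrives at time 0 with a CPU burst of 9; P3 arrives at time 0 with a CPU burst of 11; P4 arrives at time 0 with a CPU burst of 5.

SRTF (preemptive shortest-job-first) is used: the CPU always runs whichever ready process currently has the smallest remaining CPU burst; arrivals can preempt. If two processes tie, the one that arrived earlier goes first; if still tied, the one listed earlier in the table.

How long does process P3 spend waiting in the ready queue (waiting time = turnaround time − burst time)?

15

Timeline: | P1 0-1 | P4 1-6 | P2 6-15 | P3 15-26 |
Completion: P1=1  P2=15  P3=26  P4=6
Turnaround (C−A): P1=1  P2=15  P3=26  P4=6
Waiting(P3) = turnaround − burst = 26 − 11 = 15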